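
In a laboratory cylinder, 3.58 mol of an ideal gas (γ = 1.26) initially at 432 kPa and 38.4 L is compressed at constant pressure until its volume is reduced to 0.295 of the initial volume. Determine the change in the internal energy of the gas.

-45000 J

T₁ = P₁V₁/(nR) = 432×38.4/(3.58×8.314) = 557 K.
Isobaric: P stays 432 kPa; V/T = const ⇒ T₂ = 164 K, V₂ = 11.3 L.
For an ideal gas ΔU = nCvΔT with Cv = R/(γ−1) = 32.0 J/(mol·K).
ΔU = 3.58×32.0×(164−557) = -45000 J.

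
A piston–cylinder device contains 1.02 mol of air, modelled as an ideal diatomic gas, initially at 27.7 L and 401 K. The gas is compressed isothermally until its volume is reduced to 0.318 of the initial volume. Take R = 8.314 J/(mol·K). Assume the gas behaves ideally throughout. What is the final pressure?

P₁ = nRT₁/V₁ = 1.02×8.314×401/27.7 = 123 kPa.
Isothermal: T stays 401 K; PV = const ⇒ V₂ = 8.81 L, P₂ = 386 kPa.

386 kPa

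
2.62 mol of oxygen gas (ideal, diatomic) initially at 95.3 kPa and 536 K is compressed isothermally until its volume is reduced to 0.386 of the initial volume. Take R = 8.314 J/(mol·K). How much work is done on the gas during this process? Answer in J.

V₁ = nRT₁/P₁ = 2.62×8.314×536/95.3 = 123 L.
Isothermal: T stays 536 K; PV = const ⇒ V₂ = 47.3 L, P₂ = 247 kPa.
W = nRT ln(V₂/V₁) = 2.62×8.314×536×ln(0.386) = -11100 J.
Work done on the gas = −W_by = 11100 J.

11100 J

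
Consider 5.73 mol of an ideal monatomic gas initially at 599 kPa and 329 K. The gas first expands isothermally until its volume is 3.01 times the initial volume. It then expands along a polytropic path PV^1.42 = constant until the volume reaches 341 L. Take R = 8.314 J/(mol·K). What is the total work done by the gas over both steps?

V₁ = nRT₁/P₁ = 5.73×8.314×329/599 = 26.2 L.
Step 1 — Isothermal: T stays 329 K; PV = const ⇒ V₂ = 78.8 L, P₂ = 199 kPa.
ΔU = 0 (ideal gas, T constant).
W = nRT ln(V₂/V₁) = 5.73×8.314×329×ln(3.01) = 17300 J.
Q = ΔU + W = 17300 J.
State after step 1: P = 199 kPa, V = 78.8 L, T = 329 K.
Step 2 — Polytropic n=1.42: T₂ = T₁(V₁/V₂)^(n−1) = 329×(0.231)^0.42 = 178 K; P₂ = P₁(V₁/V₂)^n = 24.8 kPa.
W = (P₁V₁−P₂V₂)/(n−1) = (199×78.8−24.8×341)/0.42 = 17200 J.
ΔU = nCvΔT = 5.73×12.5×(178−329) = -10800 J.
Q = ΔU + W = 6350 J.
Net over both steps: W = 34400 J, Q = 23600 J, ΔU = -10800 J.

34400 J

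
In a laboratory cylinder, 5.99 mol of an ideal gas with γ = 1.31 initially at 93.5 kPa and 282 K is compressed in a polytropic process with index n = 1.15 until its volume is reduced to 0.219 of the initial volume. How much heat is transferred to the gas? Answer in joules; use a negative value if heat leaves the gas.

-12400 J

V₁ = nRT₁/P₁ = 5.99×8.314×282/93.5 = 150 L.
Polytropic n=1.15: T₂ = T₁(V₁/V₂)^(n−1) = 282×(4.57)^0.15 = 354 K; P₂ = P₁(V₁/V₂)^n = 536 kPa.
W = (P₁V₁−P₂V₂)/(n−1) = (93.5×150−536×32.9)/0.15 = -24000 J.
ΔU = nCvΔT = 5.99×26.8×(354−282) = 11600 J.
Q = ΔU + W = -12400 J.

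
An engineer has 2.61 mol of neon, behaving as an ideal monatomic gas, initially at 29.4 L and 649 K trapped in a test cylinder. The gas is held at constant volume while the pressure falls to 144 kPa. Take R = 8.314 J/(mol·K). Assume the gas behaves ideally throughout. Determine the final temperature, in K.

195 K

P₁ = nRT₁/V₁ = 2.61×8.314×649/29.4 = 479 kPa.
Isochoric: V stays 29.4 L; P/T = const ⇒ T₂ = 195 K, P₂ = 144 kPa.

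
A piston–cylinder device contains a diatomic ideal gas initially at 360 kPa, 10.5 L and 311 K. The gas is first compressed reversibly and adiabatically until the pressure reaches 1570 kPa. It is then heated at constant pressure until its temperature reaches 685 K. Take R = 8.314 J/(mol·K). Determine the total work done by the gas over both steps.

n = P₁V₁/(RT₁) = 360×10.5/(8.314×311) = 1.46 mol.
Step 1 — Adiabatic: T₂/T₁ = (P₂/P₁)^((γ−1)/γ) ⇒ T₂ = 311×(4.36)^0.286 = 474 K; V₂ = 3.67 L.
ΔU = nCvΔT = 1.46×20.8×(474−311) = 4940 J.
Q = 0 for an adiabatic process, so W = −ΔU = -4940 J.
State after step 1: P = 1570 kPa, V = 3.67 L, T = 474 K.
Step 2 — Isobaric: P stays 1570 kPa; V/T = const ⇒ T₂ = 685 K, V₂ = 5.30 L.
W = PΔV = 1570×(5.30−3.67) kPa·L = 2570 J.
ΔU = nCvΔT = 1.46×20.8×(685−474) = 6420 J.
Q = ΔU + W = nCpΔT = 8990 J.
Net over both steps: W = -2380 J, Q = 8990 J, ΔU = 11400 J.

-2380 J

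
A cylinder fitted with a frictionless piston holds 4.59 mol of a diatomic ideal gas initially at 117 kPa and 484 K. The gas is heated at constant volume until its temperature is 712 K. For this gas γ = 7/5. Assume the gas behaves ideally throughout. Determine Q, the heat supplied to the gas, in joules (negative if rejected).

21800 J

V₁ = nRT₁/P₁ = 4.59×8.314×484/117 = 158 L.
Isochoric: V stays 158 L; P/T = const ⇒ T₂ = 712 K, P₂ = 172 kPa.
W = 0 (no volume change).
ΔU = nCvΔT = 4.59×20.8×(712−484) = 21800 J.
Q = ΔU = 21800 J.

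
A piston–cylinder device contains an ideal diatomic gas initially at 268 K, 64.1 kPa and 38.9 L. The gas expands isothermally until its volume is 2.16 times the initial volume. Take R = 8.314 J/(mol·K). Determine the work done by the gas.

1920 J

n = P₁V₁/(RT₁) = 64.1×38.9/(8.314×268) = 1.12 mol.
Isothermal: T stays 268 K; PV = const ⇒ V₂ = 84.0 L, P₂ = 29.7 kPa.
W = nRT ln(V₂/V₁) = 1.12×8.314×268×ln(2.16) = 1920 J.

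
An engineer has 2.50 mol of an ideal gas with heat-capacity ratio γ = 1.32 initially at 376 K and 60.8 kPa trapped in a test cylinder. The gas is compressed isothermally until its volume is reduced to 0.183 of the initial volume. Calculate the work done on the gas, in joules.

13300 J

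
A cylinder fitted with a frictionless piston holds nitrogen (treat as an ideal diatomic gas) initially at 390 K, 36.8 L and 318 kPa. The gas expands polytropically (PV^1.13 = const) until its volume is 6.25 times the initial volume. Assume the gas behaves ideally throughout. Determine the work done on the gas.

-19100 J

n = P₁V₁/(RT₁) = 318×36.8/(8.314×390) = 3.61 mol.
Polytropic n=1.13: T₂ = T₁(V₁/V₂)^(n−1) = 390×(0.160)^0.13 = 307 K; P₂ = P₁(V₁/V₂)^n = 40.1 kPa.
W = (P₁V₁−P₂V₂)/(n−1) = (318×36.8−40.1×230)/0.13 = 19100 J.
Work done on the gas = −W_by = -19100 J.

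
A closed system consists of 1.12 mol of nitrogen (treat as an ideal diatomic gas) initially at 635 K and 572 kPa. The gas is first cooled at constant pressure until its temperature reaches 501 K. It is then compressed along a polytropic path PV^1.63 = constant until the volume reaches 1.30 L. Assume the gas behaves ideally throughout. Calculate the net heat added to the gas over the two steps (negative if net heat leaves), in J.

4920 J

V₁ = nRT₁/P₁ = 1.12×8.314×635/572 = 10.3 L.
Step 1 — Isobaric: P stays 572 kPa; V/T = const ⇒ T₂ = 501 K, V₂ = 8.16 L.
W = PΔV = 572×(8.16−10.3) kPa·L = -1250 J.
ΔU = nCvΔT = 1.12×20.8×(501−635) = -3120 J.
Q = ΔU + W = nCpΔT = -4370 J.
State after step 1: P = 572 kPa, V = 8.16 L, T = 501 K.
Step 2 — Polytropic n=1.63: T₂ = T₁(V₁/V₂)^(n−1) = 501×(6.27)^0.63 = 1590 K; P₂ = P₁(V₁/V₂)^n = 11400 kPa.
W = (P₁V₁−P₂V₂)/(n−1) = (572×8.16−11400×1.30)/0.63 = -16100 J.
ΔU = nCvΔT = 1.12×20.8×(1590−501) = 25400 J.
Q = ΔU + W = 9280 J.
Net over both steps: W = -17400 J, Q = 4920 J, ΔU = 22300 J.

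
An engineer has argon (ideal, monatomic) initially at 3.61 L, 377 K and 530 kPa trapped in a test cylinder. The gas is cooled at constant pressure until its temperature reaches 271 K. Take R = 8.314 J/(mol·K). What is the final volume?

2.59 L

Isobaric: P stays 530 kPa; V/T = const ⇒ T₂ = 271 K, V₂ = 2.59 L.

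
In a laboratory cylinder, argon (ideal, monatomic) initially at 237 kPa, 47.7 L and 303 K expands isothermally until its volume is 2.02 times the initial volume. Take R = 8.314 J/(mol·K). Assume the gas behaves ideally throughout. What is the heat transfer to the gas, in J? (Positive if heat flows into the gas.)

7950 J

n = P₁V₁/(RT₁) = 237×47.7/(8.314×303) = 4.49 mol.
Isothermal: T stays 303 K; PV = const ⇒ V₂ = 96.4 L, P₂ = 117 kPa.
ΔU = 0 (ideal gas, T constant).
W = nRT ln(V₂/V₁) = 4.49×8.314×303×ln(2.02) = 7950 J.
Q = ΔU + W = 7950 J.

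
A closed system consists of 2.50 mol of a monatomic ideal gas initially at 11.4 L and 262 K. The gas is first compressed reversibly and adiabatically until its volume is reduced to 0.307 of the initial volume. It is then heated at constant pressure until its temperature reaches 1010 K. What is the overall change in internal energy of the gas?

23300 J

P₁ = nRT₁/V₁ = 2.50×8.314×262/11.4 = 478 kPa.
Step 1 — Adiabatic: TV^(γ−1) = const ⇒ T₂ = 262×(3.26)^0.667 = 576 K; PV^γ = const ⇒ P₂ = 3420 kPa.
ΔU = nCvΔT = 2.50×12.5×(576−262) = 9780 J.
Q = 0 for an adiabatic process, so W = −ΔU = -9780 J.
State after step 1: P = 3420 kPa, V = 3.50 L, T = 576 K.
Step 2 — Isobaric: P stays 3420 kPa; V/T = const ⇒ T₂ = 1010 K, V₂ = 6.14 L.
W = PΔV = 3420×(6.14−3.50) kPa·L = 9030 J.
ΔU = nCvΔT = 2.50×12.5×(1010−576) = 13500 J.
Q = ΔU + W = nCpΔT = 22600 J.
Net over both steps: W = -754 J, Q = 22600 J, ΔU = 23300 J.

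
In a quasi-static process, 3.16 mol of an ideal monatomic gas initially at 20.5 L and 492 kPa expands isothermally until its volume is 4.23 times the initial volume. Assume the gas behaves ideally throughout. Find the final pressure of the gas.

T₁ = P₁V₁/(nR) = 492×20.5/(3.16×8.314) = 384 K.
Isothermal: T stays 384 K; PV = const ⇒ V₂ = 86.7 L, P₂ = 116 kPa.

116 kPa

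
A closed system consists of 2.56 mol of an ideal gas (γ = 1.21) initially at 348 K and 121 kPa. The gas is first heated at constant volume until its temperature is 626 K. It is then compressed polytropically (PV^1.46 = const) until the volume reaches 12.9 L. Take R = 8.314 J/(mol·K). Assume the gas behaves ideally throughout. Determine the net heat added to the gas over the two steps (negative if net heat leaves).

V₁ = nRT₁/P₁ = 2.56×8.314×348/121 = 61.2 L.
Step 1 — Isochoric: V stays 61.2 L; P/T = const ⇒ T₂ = 626 K, P₂ = 218 kPa.
W = 0 (no volume change).
ΔU = nCvΔT = 2.56×39.6×(626−348) = 28200 J.
Q = ΔU = 28200 J.
State after step 1: P = 218 kPa, V = 61.2 L, T = 626 K.
Step 2 — Polytropic n=1.46: T₂ = T₁(V₁/V₂)^(n−1) = 626×(4.75)^0.46 = 1280 K; P₂ = P₁(V₁/V₂)^n = 2110 kPa.
W = (P₁V₁−P₂V₂)/(n−1) = (218×61.2−2110×12.9)/0.46 = -30300 J.
ΔU = nCvΔT = 2.56×39.6×(1280−626) = 66400 J.
Q = ΔU + W = 36100 J.
Net over both steps: W = -30300 J, Q = 64300 J, ΔU = 94600 J.

64300 J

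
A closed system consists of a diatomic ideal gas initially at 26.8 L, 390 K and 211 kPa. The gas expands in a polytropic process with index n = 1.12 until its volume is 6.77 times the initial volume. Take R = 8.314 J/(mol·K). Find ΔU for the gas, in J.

-2900 J

n = P₁V₁/(RT₁) = 211×26.8/(8.314×390) = 1.74 mol.
Polytropic n=1.12: T₂ = T₁(V₁/V₂)^(n−1) = 390×(0.148)^0.12 = 310 K; P₂ = P₁(V₁/V₂)^n = 24.8 kPa.
For an ideal gas ΔU = nCvΔT with Cv = (5/2)R = 20.8 J/(mol·K).
ΔU = 1.74×20.8×(310−390) = -2900 J.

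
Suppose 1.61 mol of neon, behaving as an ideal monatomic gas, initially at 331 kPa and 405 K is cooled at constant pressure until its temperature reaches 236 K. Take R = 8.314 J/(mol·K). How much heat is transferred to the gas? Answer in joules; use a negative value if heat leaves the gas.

V₁ = nRT₁/P₁ = 1.61×8.314×405/331 = 16.4 L.
Isobaric: P stays 331 kPa; V/T = const ⇒ T₂ = 236 K, V₂ = 9.54 L.
W = PΔV = 331×(9.54−16.4) kPa·L = -2260 J.
ΔU = nCvΔT = 1.61×12.5×(236−405) = -3390 J.
Q = ΔU + W = nCpΔT = -5660 J.

-5660 J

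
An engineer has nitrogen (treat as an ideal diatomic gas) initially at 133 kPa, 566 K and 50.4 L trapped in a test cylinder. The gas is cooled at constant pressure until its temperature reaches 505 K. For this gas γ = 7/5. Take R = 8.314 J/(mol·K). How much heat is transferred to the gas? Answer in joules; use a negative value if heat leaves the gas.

n = P₁V₁/(RT₁) = 133×50.4/(8.314×566) = 1.42 mol.
Isobaric: P stays 133 kPa; V/T = const ⇒ T₂ = 505 K, V₂ = 45.0 L.
W = PΔV = 133×(45.0−50.4) kPa·L = -722 J.
ΔU = nCvΔT = 1.42×20.8×(505−566) = -1810 J.
Q = ΔU + W = nCpΔT = -2530 J.

-2530 J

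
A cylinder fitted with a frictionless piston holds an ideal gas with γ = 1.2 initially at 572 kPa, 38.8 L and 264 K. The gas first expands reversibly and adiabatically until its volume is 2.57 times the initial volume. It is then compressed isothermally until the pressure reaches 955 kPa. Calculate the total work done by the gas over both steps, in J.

n = P₁V₁/(RT₁) = 572×38.8/(8.314×264) = 10.1 mol.
Step 1 — Adiabatic: TV^(γ−1) = const ⇒ T₂ = 264×(0.389)^0.200 = 219 K; PV^γ = const ⇒ P₂ = 184 kPa.
ΔU = nCvΔT = 10.1×41.6×(219−264) = -19100 J.
Q = 0 for an adiabatic process, so W = −ΔU = 19100 J.
State after step 1: P = 184 kPa, V = 99.7 L, T = 219 K.
Step 2 — Isothermal: T stays 219 K; PV = const ⇒ V₂ = 19.2 L, P₂ = 955 kPa.
ΔU = 0 (ideal gas, T constant).
W = nRT ln(V₂/V₁) = 10.1×8.314×219×ln(0.193) = -30200 J.
Q = ΔU + W = -30200 J.
Net over both steps: W = -11100 J, Q = -30200 J, ΔU = -19100 J.

-11100 J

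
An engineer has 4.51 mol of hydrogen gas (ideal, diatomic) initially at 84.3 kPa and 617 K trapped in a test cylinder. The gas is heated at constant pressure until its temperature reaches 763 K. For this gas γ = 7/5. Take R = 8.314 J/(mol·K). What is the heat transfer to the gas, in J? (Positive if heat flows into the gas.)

19200 J

V₁ = nRT₁/P₁ = 4.51×8.314×617/84.3 = 274 L.
Isobaric: P stays 84.3 kPa; V/T = const ⇒ T₂ = 763 K, V₂ = 339 L.
W = PΔV = 84.3×(339−274) kPa·L = 5470 J.
ΔU = nCvΔT = 4.51×20.8×(763−617) = 13700 J.
Q = ΔU + W = nCpΔT = 19200 J.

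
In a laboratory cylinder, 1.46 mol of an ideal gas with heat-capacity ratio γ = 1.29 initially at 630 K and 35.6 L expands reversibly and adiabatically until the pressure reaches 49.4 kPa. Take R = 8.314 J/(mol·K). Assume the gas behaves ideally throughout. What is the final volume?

P₁ = nRT₁/V₁ = 1.46×8.314×630/35.6 = 215 kPa.
Adiabatic: T₂/T₁ = (P₂/P₁)^((γ−1)/γ) ⇒ T₂ = 630×(0.230)^0.225 = 453 K; V₂ = 111 L.

111 L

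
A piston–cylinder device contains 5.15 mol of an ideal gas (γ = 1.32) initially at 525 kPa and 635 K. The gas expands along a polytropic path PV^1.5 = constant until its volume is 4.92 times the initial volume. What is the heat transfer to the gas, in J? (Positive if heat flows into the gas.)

-16800 J

V₁ = nRT₁/P₁ = 5.15×8.314×635/525 = 51.8 L.
Polytropic n=1.5: T₂ = T₁(V₁/V₂)^(n−1) = 635×(0.203)^0.50 = 286 K; P₂ = P₁(V₁/V₂)^n = 48.1 kPa.
W = (P₁V₁−P₂V₂)/(n−1) = (525×51.8−48.1×255)/0.50 = 29900 J.
ΔU = nCvΔT = 5.15×26.0×(286−635) = -46700 J.
Q = ΔU + W = -16800 J.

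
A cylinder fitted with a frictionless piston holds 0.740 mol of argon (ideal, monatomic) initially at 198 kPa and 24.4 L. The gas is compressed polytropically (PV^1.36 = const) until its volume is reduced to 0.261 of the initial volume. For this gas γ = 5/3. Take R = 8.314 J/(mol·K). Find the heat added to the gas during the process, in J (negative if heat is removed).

-3840 J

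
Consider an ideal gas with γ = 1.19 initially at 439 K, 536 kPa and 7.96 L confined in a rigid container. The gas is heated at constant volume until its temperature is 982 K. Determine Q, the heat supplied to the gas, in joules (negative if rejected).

27800 J

n = P₁V₁/(RT₁) = 536×7.96/(8.314×439) = 1.17 mol.
Isochoric: V stays 7.96 L; P/T = const ⇒ T₂ = 982 K, P₂ = 1200 kPa.
W = 0 (no volume change).
ΔU = nCvΔT = 1.17×43.8×(982−439) = 27800 J.
Q = ΔU = 27800 J.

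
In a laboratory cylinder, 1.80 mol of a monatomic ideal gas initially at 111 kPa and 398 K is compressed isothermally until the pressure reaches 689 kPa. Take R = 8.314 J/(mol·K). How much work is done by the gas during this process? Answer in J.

V₁ = nRT₁/P₁ = 1.80×8.314×398/111 = 53.7 L.
Isothermal: T stays 398 K; PV = const ⇒ V₂ = 8.64 L, P₂ = 689 kPa.
W = nRT ln(V₂/V₁) = 1.80×8.314×398×ln(0.161) = -10900 J.

-10900 J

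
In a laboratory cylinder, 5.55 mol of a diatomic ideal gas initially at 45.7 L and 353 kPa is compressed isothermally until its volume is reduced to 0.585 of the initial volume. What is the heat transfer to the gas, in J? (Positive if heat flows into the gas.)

-8650 J

T₁ = P₁V₁/(nR) = 353×45.7/(5.55×8.314) = 350 K.
Isothermal: T stays 350 K; PV = const ⇒ V₂ = 26.7 L, P₂ = 603 kPa.
ΔU = 0 (ideal gas, T constant).
W = nRT ln(V₂/V₁) = 5.55×8.314×350×ln(0.585) = -8650 J.
Q = ΔU + W = -8650 J.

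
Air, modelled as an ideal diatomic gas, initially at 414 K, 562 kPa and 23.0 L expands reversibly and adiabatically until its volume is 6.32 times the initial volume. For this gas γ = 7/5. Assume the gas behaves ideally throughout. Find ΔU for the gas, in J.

n = P₁V₁/(RT₁) = 562×23.0/(8.314×414) = 3.76 mol.
Adiabatic: TV^(γ−1) = const ⇒ T₂ = 414×(0.158)^0.400 = 198 K; PV^γ = const ⇒ P₂ = 42.5 kPa.
For an ideal gas ΔU = nCvΔT with Cv = (5/2)R = 20.8 J/(mol·K).
ΔU = 3.76×20.8×(198−414) = -16900 J.

-16900 J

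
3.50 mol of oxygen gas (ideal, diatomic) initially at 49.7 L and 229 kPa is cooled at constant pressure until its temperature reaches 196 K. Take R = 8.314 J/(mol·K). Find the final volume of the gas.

24.9 L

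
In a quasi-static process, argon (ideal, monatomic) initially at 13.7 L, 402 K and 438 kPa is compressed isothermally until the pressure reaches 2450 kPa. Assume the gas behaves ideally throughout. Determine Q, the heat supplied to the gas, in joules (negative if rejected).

-10300 J

n = P₁V₁/(RT₁) = 438×13.7/(8.314×402) = 1.80 mol.
Isothermal: T stays 402 K; PV = const ⇒ V₂ = 2.45 L, P₂ = 2450 kPa.
ΔU = 0 (ideal gas, T constant).
W = nRT ln(V₂/V₁) = 1.80×8.314×402×ln(0.179) = -10300 J.
Q = ΔU + W = -10300 J.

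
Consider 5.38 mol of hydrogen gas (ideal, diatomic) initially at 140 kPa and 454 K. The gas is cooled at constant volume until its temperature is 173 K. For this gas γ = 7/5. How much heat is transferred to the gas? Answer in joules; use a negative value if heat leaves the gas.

-31400 J

V₁ = nRT₁/P₁ = 5.38×8.314×454/140 = 145 L.
Isochoric: V stays 145 L; P/T = const ⇒ T₂ = 173 K, P₂ = 53.3 kPa.
W = 0 (no volume change).
ΔU = nCvΔT = 5.38×20.8×(173−454) = -31400 J.
Q = ΔU = -31400 J.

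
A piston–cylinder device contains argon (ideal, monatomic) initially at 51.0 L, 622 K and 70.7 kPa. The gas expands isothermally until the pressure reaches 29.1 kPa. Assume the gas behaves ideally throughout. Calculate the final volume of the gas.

124 L

Isothermal: T stays 622 K; PV = const ⇒ V₂ = 124 L, P₂ = 29.1 kPa.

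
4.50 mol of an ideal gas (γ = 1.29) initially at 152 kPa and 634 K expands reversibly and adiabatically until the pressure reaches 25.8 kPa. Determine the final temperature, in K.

V₁ = nRT₁/P₁ = 4.50×8.314×634/152 = 156 L.
Adiabatic: T₂/T₁ = (P₂/P₁)^((γ−1)/γ) ⇒ T₂ = 634×(0.170)^0.225 = 426 K; V₂ = 617 L.

426 K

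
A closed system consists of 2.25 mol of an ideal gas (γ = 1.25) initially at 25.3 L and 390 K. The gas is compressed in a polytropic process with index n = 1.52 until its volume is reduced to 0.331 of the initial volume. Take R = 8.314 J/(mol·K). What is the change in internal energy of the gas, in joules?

P₁ = nRT₁/V₁ = 2.25×8.314×390/25.3 = 288 kPa.
Polytropic n=1.52: T₂ = T₁(V₁/V₂)^(n−1) = 390×(3.02)^0.52 = 693 K; P₂ = P₁(V₁/V₂)^n = 1550 kPa.
For an ideal gas ΔU = nCvΔT with Cv = R/(γ−1) = 33.3 J/(mol·K).
ΔU = 2.25×33.3×(693−390) = 22700 J.

22700 J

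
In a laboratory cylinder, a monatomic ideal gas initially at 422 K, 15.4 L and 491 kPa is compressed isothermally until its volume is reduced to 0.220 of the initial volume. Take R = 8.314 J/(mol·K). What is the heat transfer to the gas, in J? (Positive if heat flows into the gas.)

-11400 J

n = P₁V₁/(RT₁) = 491×15.4/(8.314×422) = 2.16 mol.
Isothermal: T stays 422 K; PV = const ⇒ V₂ = 3.39 L, P₂ = 2230 kPa.
ΔU = 0 (ideal gas, T constant).
W = nRT ln(V₂/V₁) = 2.16×8.314×422×ln(0.220) = -11400 J.
Q = ΔU + W = -11400 J.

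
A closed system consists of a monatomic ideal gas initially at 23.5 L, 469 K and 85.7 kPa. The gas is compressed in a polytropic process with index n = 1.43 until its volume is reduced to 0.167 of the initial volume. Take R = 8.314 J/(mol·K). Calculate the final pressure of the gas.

1110 kPa

Polytropic n=1.43: T₂ = T₁(V₁/V₂)^(n−1) = 469×(5.99)^0.43 = 1010 K; P₂ = P₁(V₁/V₂)^n = 1110 kPa.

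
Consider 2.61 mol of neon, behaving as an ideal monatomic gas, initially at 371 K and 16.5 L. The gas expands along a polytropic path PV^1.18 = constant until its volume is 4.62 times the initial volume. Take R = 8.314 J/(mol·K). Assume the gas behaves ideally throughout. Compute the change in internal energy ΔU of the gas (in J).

-2910 J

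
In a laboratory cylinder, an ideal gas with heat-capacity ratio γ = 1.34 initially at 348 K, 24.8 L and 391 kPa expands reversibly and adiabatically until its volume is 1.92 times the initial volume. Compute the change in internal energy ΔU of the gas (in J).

-5670 J

n = P₁V₁/(RT₁) = 391×24.8/(8.314×348) = 3.35 mol.
Adiabatic: TV^(γ−1) = const ⇒ T₂ = 348×(0.521)^0.340 = 279 K; PV^γ = const ⇒ P₂ = 163 kPa.
For an ideal gas ΔU = nCvΔT with Cv = R/(γ−1) = 24.5 J/(mol·K).
ΔU = 3.35×24.5×(279−348) = -5670 J.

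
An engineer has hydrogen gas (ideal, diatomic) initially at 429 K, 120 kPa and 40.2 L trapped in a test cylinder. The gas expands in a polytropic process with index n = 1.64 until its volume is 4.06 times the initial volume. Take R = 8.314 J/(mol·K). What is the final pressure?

12.1 kPa

Polytropic n=1.64: T₂ = T₁(V₁/V₂)^(n−1) = 429×(0.246)^0.64 = 175 K; P₂ = P₁(V₁/V₂)^n = 12.1 kPa.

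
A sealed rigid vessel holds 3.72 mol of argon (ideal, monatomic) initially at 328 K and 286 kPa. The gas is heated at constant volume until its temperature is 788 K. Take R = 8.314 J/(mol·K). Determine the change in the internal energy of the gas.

21300 J

V₁ = nRT₁/P₁ = 3.72×8.314×328/286 = 35.5 L.
Isochoric: V stays 35.5 L; P/T = const ⇒ T₂ = 788 K, P₂ = 687 kPa.
For an ideal gas ΔU = nCvΔT with Cv = (3/2)R = 12.5 J/(mol·K).
ΔU = 3.72×12.5×(788−328) = 21300 J.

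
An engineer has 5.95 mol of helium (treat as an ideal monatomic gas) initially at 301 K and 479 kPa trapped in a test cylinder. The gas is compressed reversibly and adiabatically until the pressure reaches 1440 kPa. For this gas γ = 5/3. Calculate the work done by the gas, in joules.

V₁ = nRT₁/P₁ = 5.95×8.314×301/479 = 31.1 L.
Adiabatic: T₂/T₁ = (P₂/P₁)^((γ−1)/γ) ⇒ T₂ = 301×(3.01)^0.400 = 467 K; V₂ = 16.1 L.
ΔU = nCvΔT = 5.95×12.5×(467−301) = 12400 J.
Q = 0 for an adiabatic process, so W = −ΔU = -12400 J.

-12400 J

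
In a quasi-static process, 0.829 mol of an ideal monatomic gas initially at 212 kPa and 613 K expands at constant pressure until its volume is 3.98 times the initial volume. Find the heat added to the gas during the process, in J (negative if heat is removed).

V₁ = nRT₁/P₁ = 0.829×8.314×613/212 = 19.9 L.
Isobaric: P stays 212 kPa; V/T = const ⇒ T₂ = 2440 K, V₂ = 79.3 L.
W = PΔV = 212×(79.3−19.9) kPa·L = 12600 J.
ΔU = nCvΔT = 0.829×12.5×(2440−613) = 18900 J.
Q = ΔU + W = nCpΔT = 31500 J.

31500 J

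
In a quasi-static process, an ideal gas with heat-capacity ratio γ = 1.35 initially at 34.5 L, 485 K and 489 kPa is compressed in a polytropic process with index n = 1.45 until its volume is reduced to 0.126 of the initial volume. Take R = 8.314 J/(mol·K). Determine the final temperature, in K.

1230 K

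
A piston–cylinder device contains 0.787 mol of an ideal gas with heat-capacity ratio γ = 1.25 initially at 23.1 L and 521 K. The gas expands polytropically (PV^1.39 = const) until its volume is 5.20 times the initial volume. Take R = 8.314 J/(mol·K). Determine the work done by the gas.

P₁ = nRT₁/V₁ = 0.787×8.314×521/23.1 = 148 kPa.
Polytropic n=1.39: T₂ = T₁(V₁/V₂)^(n−1) = 521×(0.192)^0.39 = 274 K; P₂ = P₁(V₁/V₂)^n = 14.9 kPa.
W = (P₁V₁−P₂V₂)/(n−1) = (148×23.1−14.9×120)/0.39 = 4150 J.

4150 J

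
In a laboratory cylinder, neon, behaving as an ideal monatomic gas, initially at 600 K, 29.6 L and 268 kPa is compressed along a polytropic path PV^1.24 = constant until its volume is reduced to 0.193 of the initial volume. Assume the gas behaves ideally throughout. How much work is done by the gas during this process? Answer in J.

n = P₁V₁/(RT₁) = 268×29.6/(8.314×600) = 1.59 mol.
Polytropic n=1.24: T₂ = T₁(V₁/V₂)^(n−1) = 600×(5.18)^0.24 = 890 K; P₂ = P₁(V₁/V₂)^n = 2060 kPa.
W = (P₁V₁−P₂V₂)/(n−1) = (268×29.6−2060×5.71)/0.24 = -16000 J.

-16000 J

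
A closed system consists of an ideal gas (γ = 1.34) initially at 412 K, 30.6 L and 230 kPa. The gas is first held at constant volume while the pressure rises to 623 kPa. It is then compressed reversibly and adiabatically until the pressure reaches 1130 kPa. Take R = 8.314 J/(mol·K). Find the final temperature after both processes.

n = P₁V₁/(RT₁) = 230×30.6/(8.314×412) = 2.05 mol.
Step 1 — Isochoric: V stays 30.6 L; P/T = const ⇒ T₂ = 1120 K, P₂ = 623 kPa.
W = 0 (no volume change).
ΔU = nCvΔT = 2.05×24.5×(1120−412) = 35400 J.
Q = ΔU = 35400 J.
State after step 1: P = 623 kPa, V = 30.6 L, T = 1120 K.
Step 2 — Adiabatic: T₂/T₁ = (P₂/P₁)^((γ−1)/γ) ⇒ T₂ = 1120×(1.81)^0.254 = 1300 K; V₂ = 19.6 L.
ΔU = nCvΔT = 2.05×24.5×(1300−1120) = 9140 J.
Q = 0 for an adiabatic process, so W = −ΔU = -9140 J.
Net over both steps: W = -9140 J, Q = 35400 J, ΔU = 44500 J.

1300 K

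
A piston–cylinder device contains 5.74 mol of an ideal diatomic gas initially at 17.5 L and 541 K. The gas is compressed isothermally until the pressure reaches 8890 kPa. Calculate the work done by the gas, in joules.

-46400 J

P₁ = nRT₁/V₁ = 5.74×8.314×541/17.5 = 1480 kPa.
Isothermal: T stays 541 K; PV = const ⇒ V₂ = 2.90 L, P₂ = 8890 kPa.
W = nRT ln(V₂/V₁) = 5.74×8.314×541×ln(0.166) = -46400 J.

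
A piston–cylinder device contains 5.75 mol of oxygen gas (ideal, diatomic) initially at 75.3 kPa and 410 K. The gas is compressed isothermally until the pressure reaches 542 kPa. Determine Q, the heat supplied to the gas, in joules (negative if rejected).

-38700 J

V₁ = nRT₁/P₁ = 5.75×8.314×410/75.3 = 260 L.
Isothermal: T stays 410 K; PV = const ⇒ V₂ = 36.2 L, P₂ = 542 kPa.
ΔU = 0 (ideal gas, T constant).
W = nRT ln(V₂/V₁) = 5.75×8.314×410×ln(0.139) = -38700 J.
Q = ΔU + W = -38700 J.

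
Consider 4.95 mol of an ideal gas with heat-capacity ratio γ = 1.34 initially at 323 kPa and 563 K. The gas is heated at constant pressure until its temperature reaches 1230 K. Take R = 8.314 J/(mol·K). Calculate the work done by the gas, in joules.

V₁ = nRT₁/P₁ = 4.95×8.314×563/323 = 71.7 L.
Isobaric: P stays 323 kPa; V/T = const ⇒ T₂ = 1230 K, V₂ = 157 L.
W = PΔV = 323×(157−71.7) kPa·L = 27400 J.

27400 J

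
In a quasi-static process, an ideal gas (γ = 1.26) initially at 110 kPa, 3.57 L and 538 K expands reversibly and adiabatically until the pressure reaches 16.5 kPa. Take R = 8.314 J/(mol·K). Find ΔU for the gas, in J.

n = P₁V₁/(RT₁) = 110×3.57/(8.314×538) = 0.0878 mol.
Adiabatic: T₂/T₁ = (P₂/P₁)^((γ−1)/γ) ⇒ T₂ = 538×(0.150)^0.206 = 364 K; V₂ = 16.1 L.
For an ideal gas ΔU = nCvΔT with Cv = R/(γ−1) = 32.0 J/(mol·K).
ΔU = 0.0878×32.0×(364−538) = -489 J.

-489 J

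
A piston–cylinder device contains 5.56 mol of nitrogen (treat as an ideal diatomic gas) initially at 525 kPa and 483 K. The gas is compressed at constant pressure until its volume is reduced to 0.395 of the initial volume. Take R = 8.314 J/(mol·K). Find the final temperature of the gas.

191 K

V₁ = nRT₁/P₁ = 5.56×8.314×483/525 = 42.5 L.
Isobaric: P stays 525 kPa; V/T = const ⇒ T₂ = 191 K, V₂ = 16.8 L.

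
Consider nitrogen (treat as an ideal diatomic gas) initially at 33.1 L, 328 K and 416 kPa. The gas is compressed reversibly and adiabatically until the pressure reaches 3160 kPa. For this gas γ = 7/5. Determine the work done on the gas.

27000 J

n = P₁V₁/(RT₁) = 416×33.1/(8.314×328) = 5.05 mol.
Adiabatic: T₂/T₁ = (P₂/P₁)^((γ−1)/γ) ⇒ T₂ = 328×(7.60)^0.286 = 585 K; V₂ = 7.78 L.
ΔU = nCvΔT = 5.05×20.8×(585−328) = 27000 J.
Q = 0 for an adiabatic process, so W = −ΔU = -27000 J.
Work done on the gas = −W_by = 27000 J.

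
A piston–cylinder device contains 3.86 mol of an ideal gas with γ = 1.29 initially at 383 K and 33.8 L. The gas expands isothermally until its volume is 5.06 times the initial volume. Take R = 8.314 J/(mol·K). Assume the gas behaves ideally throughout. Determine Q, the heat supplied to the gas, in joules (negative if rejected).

19900 J

P₁ = nRT₁/V₁ = 3.86×8.314×383/33.8 = 364 kPa.
Isothermal: T stays 383 K; PV = const ⇒ V₂ = 171 L, P₂ = 71.9 kPa.
ΔU = 0 (ideal gas, T constant).
W = nRT ln(V₂/V₁) = 3.86×8.314×383×ln(5.06) = 19900 J.
Q = ΔU + W = 19900 J.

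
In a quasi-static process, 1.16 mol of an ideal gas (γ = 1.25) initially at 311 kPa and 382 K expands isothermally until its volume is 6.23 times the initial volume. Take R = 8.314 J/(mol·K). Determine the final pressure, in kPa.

V₁ = nRT₁/P₁ = 1.16×8.314×382/311 = 11.8 L.
Isothermal: T stays 382 K; PV = const ⇒ V₂ = 73.8 L, P₂ = 49.9 kPa.

49.9 kPa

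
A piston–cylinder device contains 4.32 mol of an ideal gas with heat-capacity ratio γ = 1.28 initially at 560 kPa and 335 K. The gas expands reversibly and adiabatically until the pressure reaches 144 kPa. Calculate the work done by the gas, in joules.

11000 J

V₁ = nRT₁/P₁ = 4.32×8.314×335/560 = 21.5 L.
Adiabatic: T₂/T₁ = (P₂/P₁)^((γ−1)/γ) ⇒ T₂ = 335×(0.257)^0.219 = 249 K; V₂ = 62.1 L.
ΔU = nCvΔT = 4.32×29.7×(249−335) = -11000 J.
Q = 0 for an adiabatic process, so W = −ΔU = 11000 J.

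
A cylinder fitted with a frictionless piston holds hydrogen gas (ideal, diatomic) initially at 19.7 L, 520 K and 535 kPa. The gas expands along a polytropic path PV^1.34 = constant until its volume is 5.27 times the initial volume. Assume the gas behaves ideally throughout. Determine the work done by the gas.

13400 J

n = P₁V₁/(RT₁) = 535×19.7/(8.314×520) = 2.44 mol.
Polytropic n=1.34: T₂ = T₁(V₁/V₂)^(n−1) = 520×(0.190)^0.34 = 296 K; P₂ = P₁(V₁/V₂)^n = 57.7 kPa.
W = (P₁V₁−P₂V₂)/(n−1) = (535×19.7−57.7×104)/0.34 = 13400 J.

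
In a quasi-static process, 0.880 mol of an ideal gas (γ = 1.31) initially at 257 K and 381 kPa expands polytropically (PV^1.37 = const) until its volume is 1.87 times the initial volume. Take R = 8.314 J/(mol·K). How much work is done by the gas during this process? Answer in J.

V₁ = nRT₁/P₁ = 0.880×8.314×257/381 = 4.94 L.
Polytropic n=1.37: T₂ = T₁(V₁/V₂)^(n−1) = 257×(0.535)^0.37 = 204 K; P₂ = P₁(V₁/V₂)^n = 162 kPa.
W = (P₁V₁−P₂V₂)/(n−1) = (381×4.94−162×9.23)/0.37 = 1050 J.

1050 J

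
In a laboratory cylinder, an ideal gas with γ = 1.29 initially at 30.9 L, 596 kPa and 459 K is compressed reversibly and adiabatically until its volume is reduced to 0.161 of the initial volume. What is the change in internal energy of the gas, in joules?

44300 J

n = P₁V₁/(RT₁) = 596×30.9/(8.314×459) = 4.83 mol.
Adiabatic: TV^(γ−1) = const ⇒ T₂ = 459×(6.21)^0.290 = 780 K; PV^γ = const ⇒ P₂ = 6290 kPa.
For an ideal gas ΔU = nCvΔT with Cv = R/(γ−1) = 28.7 J/(mol·K).
ΔU = 4.83×28.7×(780−459) = 44300 J.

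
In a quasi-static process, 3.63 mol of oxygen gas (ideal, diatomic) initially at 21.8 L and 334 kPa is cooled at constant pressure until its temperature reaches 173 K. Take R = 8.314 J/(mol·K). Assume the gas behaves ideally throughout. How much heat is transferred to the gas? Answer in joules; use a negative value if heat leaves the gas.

-7210 J

T₁ = P₁V₁/(nR) = 334×21.8/(3.63×8.314) = 241 K.
Isobaric: P stays 334 kPa; V/T = const ⇒ T₂ = 173 K, V₂ = 15.6 L.
W = PΔV = 334×(15.6−21.8) kPa·L = -2060 J.
ΔU = nCvΔT = 3.63×20.8×(173−241) = -5150 J.
Q = ΔU + W = nCpΔT = -7210 J.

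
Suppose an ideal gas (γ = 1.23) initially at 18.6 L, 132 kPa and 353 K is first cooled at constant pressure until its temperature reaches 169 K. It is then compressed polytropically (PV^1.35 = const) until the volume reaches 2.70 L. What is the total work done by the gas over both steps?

-3020 J

n = P₁V₁/(RT₁) = 132×18.6/(8.314×353) = 0.837 mol.
Step 1 — Isobaric: P stays 132 kPa; V/T = const ⇒ T₂ = 169 K, V₂ = 8.90 L.
W = PΔV = 132×(8.90−18.6) kPa·L = -1280 J.
ΔU = nCvΔT = 0.837×36.1×(169−353) = -5560 J.
Q = ΔU + W = nCpΔT = -6840 J.
State after step 1: P = 132 kPa, V = 8.90 L, T = 169 K.
Step 2 — Polytropic n=1.35: T₂ = T₁(V₁/V₂)^(n−1) = 169×(3.30)^0.35 = 257 K; P₂ = P₁(V₁/V₂)^n = 661 kPa.
W = (P₁V₁−P₂V₂)/(n−1) = (132×8.90−661×2.70)/0.35 = -1740 J.
ΔU = nCvΔT = 0.837×36.1×(257−169) = 2650 J.
Q = ΔU + W = 908 J.
Net over both steps: W = -3020 J, Q = -5940 J, ΔU = -2910 J.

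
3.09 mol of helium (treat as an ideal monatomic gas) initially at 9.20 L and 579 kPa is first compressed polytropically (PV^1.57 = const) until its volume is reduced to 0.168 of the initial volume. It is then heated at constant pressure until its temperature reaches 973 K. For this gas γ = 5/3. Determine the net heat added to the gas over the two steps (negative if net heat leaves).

T₁ = P₁V₁/(nR) = 579×9.20/(3.09×8.314) = 207 K.
Step 1 — Polytropic n=1.57: T₂ = T₁(V₁/V₂)^(n−1) = 207×(5.95)^0.57 = 573 K; P₂ = P₁(V₁/V₂)^n = 9530 kPa.
W = (P₁V₁−P₂V₂)/(n−1) = (579×9.20−9530×1.55)/0.57 = -16500 J.
ΔU = nCvΔT = 3.09×12.5×(573−207) = 14100 J.
Q = ΔU + W = -2390 J.
State after step 1: P = 9530 kPa, V = 1.55 L, T = 573 K.
Step 2 — Isobaric: P stays 9530 kPa; V/T = const ⇒ T₂ = 973 K, V₂ = 2.62 L.
W = PΔV = 9530×(2.62−1.55) kPa·L = 10300 J.
ΔU = nCvΔT = 3.09×12.5×(973−573) = 15400 J.
Q = ΔU + W = nCpΔT = 25700 J.
Net over both steps: W = -6220 J, Q = 23300 J, ΔU = 29500 J.

23300 J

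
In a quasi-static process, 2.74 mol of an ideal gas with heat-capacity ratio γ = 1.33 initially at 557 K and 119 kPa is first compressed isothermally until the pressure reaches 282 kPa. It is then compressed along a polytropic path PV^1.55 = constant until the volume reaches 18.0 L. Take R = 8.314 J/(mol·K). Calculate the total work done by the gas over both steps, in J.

-26100 J

V₁ = nRT₁/P₁ = 2.74×8.314×557/119 = 107 L.
Step 1 — Isothermal: T stays 557 K; PV = const ⇒ V₂ = 45.0 L, P₂ = 282 kPa.
ΔU = 0 (ideal gas, T constant).
W = nRT ln(V₂/V₁) = 2.74×8.314×557×ln(0.422) = -10900 J.
Q = ΔU + W = -10900 J.
State after step 1: P = 282 kPa, V = 45.0 L, T = 557 K.
Step 2 — Polytropic n=1.55: T₂ = T₁(V₁/V₂)^(n−1) = 557×(2.50)^0.55 = 922 K; P₂ = P₁(V₁/V₂)^n = 1170 kPa.
W = (P₁V₁−P₂V₂)/(n−1) = (282×45.0−1170×18.0)/0.55 = -15100 J.
ΔU = nCvΔT = 2.74×25.2×(922−557) = 25200 J.
Q = ΔU + W = 10100 J.
Net over both steps: W = -26100 J, Q = -871 J, ΔU = 25200 J.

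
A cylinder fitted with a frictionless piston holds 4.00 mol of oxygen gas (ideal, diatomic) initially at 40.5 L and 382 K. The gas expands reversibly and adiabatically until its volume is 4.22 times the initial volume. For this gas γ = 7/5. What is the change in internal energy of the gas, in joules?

-13900 J

P₁ = nRT₁/V₁ = 4.00×8.314×382/40.5 = 314 kPa.
Adiabatic: TV^(γ−1) = const ⇒ T₂ = 382×(0.237)^0.400 = 215 K; PV^γ = const ⇒ P₂ = 41.8 kPa.
For an ideal gas ΔU = nCvΔT with Cv = (5/2)R = 20.8 J/(mol·K).
ΔU = 4.00×20.8×(215−382) = -13900 J.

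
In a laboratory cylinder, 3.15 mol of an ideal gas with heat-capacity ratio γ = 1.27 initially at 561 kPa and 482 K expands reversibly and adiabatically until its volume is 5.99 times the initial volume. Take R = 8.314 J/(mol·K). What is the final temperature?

V₁ = nRT₁/P₁ = 3.15×8.314×482/561 = 22.5 L.
Adiabatic: TV^(γ−1) = const ⇒ T₂ = 482×(0.167)^0.270 = 297 K; PV^γ = const ⇒ P₂ = 57.8 kPa.

297 K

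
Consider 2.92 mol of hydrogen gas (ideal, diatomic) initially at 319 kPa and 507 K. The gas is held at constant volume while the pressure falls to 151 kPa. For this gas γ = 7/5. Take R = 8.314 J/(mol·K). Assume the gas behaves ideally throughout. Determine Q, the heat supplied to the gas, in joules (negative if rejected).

V₁ = nRT₁/P₁ = 2.92×8.314×507/319 = 38.6 L.
Isochoric: V stays 38.6 L; P/T = const ⇒ T₂ = 240 K, P₂ = 151 kPa.
W = 0 (no volume change).
ΔU = nCvΔT = 2.92×20.8×(240−507) = -16200 J.
Q = ΔU = -16200 J.

-16200 J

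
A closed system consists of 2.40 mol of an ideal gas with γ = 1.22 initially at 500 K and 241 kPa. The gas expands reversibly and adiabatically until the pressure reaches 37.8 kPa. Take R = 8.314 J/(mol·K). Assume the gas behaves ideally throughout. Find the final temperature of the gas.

V₁ = nRT₁/P₁ = 2.40×8.314×500/241 = 41.4 L.
Adiabatic: T₂/T₁ = (P₂/P₁)^((γ−1)/γ) ⇒ T₂ = 500×(0.157)^0.180 = 358 K; V₂ = 189 L.

358 K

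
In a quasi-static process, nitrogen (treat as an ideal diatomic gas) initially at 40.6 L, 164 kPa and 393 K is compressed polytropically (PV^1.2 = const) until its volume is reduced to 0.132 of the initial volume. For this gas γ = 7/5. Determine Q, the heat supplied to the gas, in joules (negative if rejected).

n = P₁V₁/(RT₁) = 164×40.6/(8.314×393) = 2.04 mol.
Polytropic n=1.2: T₂ = T₁(V₁/V₂)^(n−1) = 393×(7.58)^0.20 = 589 K; P₂ = P₁(V₁/V₂)^n = 1860 kPa.
W = (P₁V₁−P₂V₂)/(n−1) = (164×40.6−1860×5.36)/0.20 = -16600 J.
ΔU = nCvΔT = 2.04×20.8×(589−393) = 8310 J.
Q = ΔU + W = -8310 J.

-8310 J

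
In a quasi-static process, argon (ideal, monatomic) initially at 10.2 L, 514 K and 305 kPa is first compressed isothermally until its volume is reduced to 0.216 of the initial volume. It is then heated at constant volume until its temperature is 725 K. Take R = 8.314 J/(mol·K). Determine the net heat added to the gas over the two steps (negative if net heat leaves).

n = P₁V₁/(RT₁) = 305×10.2/(8.314×514) = 0.728 mol.
Step 1 — Isothermal: T stays 514 K; PV = const ⇒ V₂ = 2.20 L, P₂ = 1410 kPa.
ΔU = 0 (ideal gas, T constant).
W = nRT ln(V₂/V₁) = 0.728×8.314×514×ln(0.216) = -4770 J.
Q = ΔU + W = -4770 J.
State after step 1: P = 1410 kPa, V = 2.20 L, T = 514 K.
Step 2 — Isochoric: V stays 2.20 L; P/T = const ⇒ T₂ = 725 K, P₂ = 1990 kPa.
W = 0 (no volume change).
ΔU = nCvΔT = 0.728×12.5×(725−514) = 1920 J.
Q = ΔU = 1920 J.
Net over both steps: W = -4770 J, Q = -2850 J, ΔU = 1920 J.

-2850 J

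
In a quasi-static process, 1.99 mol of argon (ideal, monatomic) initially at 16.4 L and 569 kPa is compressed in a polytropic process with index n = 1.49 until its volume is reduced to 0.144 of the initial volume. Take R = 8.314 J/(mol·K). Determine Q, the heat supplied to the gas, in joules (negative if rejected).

-8000 J

T₁ = P₁V₁/(nR) = 569×16.4/(1.99×8.314) = 564 K.
Polytropic n=1.49: T₂ = T₁(V₁/V₂)^(n−1) = 564×(6.94)^0.49 = 1460 K; P₂ = P₁(V₁/V₂)^n = 10200 kPa.
W = (P₁V₁−P₂V₂)/(n−1) = (569×16.4−10200×2.36)/0.49 = -30200 J.
ΔU = nCvΔT = 1.99×12.5×(1460−564) = 22200 J.
Q = ΔU + W = -8000 J.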